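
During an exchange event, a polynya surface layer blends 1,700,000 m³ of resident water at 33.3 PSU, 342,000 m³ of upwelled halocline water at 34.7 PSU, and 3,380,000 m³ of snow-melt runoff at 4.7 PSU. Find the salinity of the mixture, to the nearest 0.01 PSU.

By conservation of dissolved salt,
salt = 1,700,000×33.3 + 342,000×34.7 + 3,380,000×4.7 = 56,610,000 + 11,867,400 + 15,886,000 = 84,363,400
volume = 1,700,000 + 342,000 + 3,380,000 = 5,422,000 m³
S = 84,363,400 / 5,422,000 = 15.5595 PSU

15.56 PSU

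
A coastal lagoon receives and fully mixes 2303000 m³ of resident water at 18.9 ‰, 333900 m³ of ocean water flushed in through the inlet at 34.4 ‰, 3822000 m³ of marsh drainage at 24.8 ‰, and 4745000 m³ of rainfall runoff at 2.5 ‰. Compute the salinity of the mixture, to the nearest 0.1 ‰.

Total salt / total volume:
salt = 2,303,000×18.9 + 333,900×34.4 + 3,822,000×24.8 + 4,745,000×2.5 = 43,526,700 + 11,486,160 + 94,785,600 + 11,862,500 = 161,660,960
volume = 2,303,000 + 333,900 + 3,822,000 + 4,745,000 = 11,203,900 m³
S = 161,660,960 / 11,203,900 = 14.429 ‰

14.4 ‰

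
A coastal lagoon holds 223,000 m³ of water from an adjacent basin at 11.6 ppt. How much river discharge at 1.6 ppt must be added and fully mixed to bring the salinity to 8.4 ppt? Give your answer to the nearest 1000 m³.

Salt balance: 223,000×11.6 + V×1.6 = (223,000+V)×8.4
2,586,800 + 1.6V = 1,873,200 + 8.4V
713,600 = 6.8V
V = 104,941.18 m³

105000 m³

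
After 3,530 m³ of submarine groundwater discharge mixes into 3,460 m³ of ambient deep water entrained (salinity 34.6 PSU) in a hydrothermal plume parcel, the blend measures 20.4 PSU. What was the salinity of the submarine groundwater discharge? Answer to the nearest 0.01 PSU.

Salt balance: 3,460×34.6 + 3,530×S = 6,990×20.4
119,716 + 3,530·S = 142,596
S = (142,596 − 119,716) / 3,530 = 6.4816 PSU

6.48 PSU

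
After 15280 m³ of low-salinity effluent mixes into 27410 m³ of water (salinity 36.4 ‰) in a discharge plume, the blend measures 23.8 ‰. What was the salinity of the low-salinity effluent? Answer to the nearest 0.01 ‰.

Salt balance: 27,410×36.4 + 15,280×S = 42,690×23.8
997,724 + 15,280·S = 1,016,022
S = (1,016,022 − 997,724) / 15,280 = 1.1975 ‰

1.20 ‰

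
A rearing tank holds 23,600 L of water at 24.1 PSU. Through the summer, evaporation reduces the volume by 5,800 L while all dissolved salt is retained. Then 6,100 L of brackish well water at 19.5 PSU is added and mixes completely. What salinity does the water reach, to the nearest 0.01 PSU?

28.77 PSU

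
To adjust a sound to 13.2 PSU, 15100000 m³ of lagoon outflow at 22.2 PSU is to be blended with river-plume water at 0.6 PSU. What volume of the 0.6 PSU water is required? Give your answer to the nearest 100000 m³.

Salt balance: 15,100,000×22.2 + V×0.6 = (15,100,000+V)×13.2
335,220,000 + 0.6V = 199,320,000 + 13.2V
135,900,000 = 12.6V
V = 10,785,714.29 m³

10800000 m³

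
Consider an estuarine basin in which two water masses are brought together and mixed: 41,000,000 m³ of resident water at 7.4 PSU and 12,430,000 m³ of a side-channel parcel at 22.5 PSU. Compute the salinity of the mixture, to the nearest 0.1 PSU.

Conserving salt mass:
salt = 41,000,000×7.4 + 12,430,000×22.5 = 303,400,000 + 279,675,000 = 583,075,000
volume = 41,000,000 + 12,430,000 = 53,430,000 m³
S = 583,075,000 / 53,430,000 = 10.913 PSU

10.9 PSU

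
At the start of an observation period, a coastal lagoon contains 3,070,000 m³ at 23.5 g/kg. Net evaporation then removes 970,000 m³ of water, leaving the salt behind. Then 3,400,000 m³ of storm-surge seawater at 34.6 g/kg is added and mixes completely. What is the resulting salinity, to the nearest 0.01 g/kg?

After evaporation: salt = 3,070,000×23.5 = 72,145,000; volume = 3,070,000 − 970,000 = 2,100,000 m³
After mixing: salt = 72,145,000 + 3,400,000×34.6 = 189,785,000; volume = 2,100,000 + 3,400,000 = 5,500,000 m³
S = 189,785,000 / 5,500,000 = 34.5064 g/kg

34.51 g/kg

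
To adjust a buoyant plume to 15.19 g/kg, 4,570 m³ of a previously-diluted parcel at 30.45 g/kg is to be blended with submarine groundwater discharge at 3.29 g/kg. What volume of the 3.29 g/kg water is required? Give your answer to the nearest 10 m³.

5860 m³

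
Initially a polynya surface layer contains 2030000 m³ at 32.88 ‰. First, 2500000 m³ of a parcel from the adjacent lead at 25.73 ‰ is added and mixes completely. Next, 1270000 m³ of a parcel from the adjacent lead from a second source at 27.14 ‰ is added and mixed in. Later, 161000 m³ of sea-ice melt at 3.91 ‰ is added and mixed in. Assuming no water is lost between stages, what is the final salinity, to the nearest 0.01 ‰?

Mass of salt is conserved:
Initial salt = 2,030,000×32.88 = 66,746,400
After stage 1: salt = 66,746,400 + 2,500,000×25.73 = 131,071,400; volume = 4,530,000 m³; S = 28.934 ‰
After stage 2: salt = 131,071,400 + 1,270,000×27.14 = 165,539,200; volume = 5,800,000 m³; S = 28.541 ‰
After stage 3: salt = 165,539,200 + 161,000×3.91 = 166,168,710; volume = 5,961,000 m³
S = 166,168,710 / 5,961,000 = 27.876 ‰

27.88 ‰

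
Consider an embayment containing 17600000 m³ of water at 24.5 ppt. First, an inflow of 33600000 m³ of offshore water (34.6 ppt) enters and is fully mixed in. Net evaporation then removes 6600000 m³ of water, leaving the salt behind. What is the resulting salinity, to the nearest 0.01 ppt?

35.73 ppt

After mixing: salt = 17,600,000×24.5 + 33,600,000×34.6 = 1,593,760,000; volume = 51,200,000 m³
After evaporation: salt unchanged = 1,593,760,000; volume = 51,200,000 − 6,600,000 = 44,600,000 m³
S = 1,593,760,000 / 44,600,000 = 35.7345 ppt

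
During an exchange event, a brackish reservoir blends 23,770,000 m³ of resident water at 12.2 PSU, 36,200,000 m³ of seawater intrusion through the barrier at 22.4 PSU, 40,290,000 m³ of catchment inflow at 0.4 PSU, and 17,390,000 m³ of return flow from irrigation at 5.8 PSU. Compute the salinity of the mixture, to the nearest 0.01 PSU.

Salt balance:
salt = 23,770,000×12.2 + 36,200,000×22.4 + 40,290,000×0.4 + 17,390,000×5.8 = 289,994,000 + 810,880,000 + 16,116,000 + 100,862,000 = 1,217,852,000
volume = 23,770,000 + 36,200,000 + 40,290,000 + 17,390,000 = 117,650,000 m³
S = 1,217,852,000 / 117,650,000 = 10.3515 PSU

10.35 PSU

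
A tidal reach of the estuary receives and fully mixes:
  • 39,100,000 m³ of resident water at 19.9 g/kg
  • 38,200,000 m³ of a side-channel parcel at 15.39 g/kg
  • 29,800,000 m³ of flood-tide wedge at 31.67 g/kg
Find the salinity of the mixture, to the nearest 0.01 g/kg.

21.57 g/kg

Weighted by volume,
salt = 39,100,000×19.9 + 38,200,000×15.39 + 29,800,000×31.67 = 778,090,000 + 587,898,000 + 943,766,000 = 2,309,754,000
volume = 39,100,000 + 38,200,000 + 29,800,000 = 107,100,000 m³
S = 2,309,754,000 / 107,100,000 = 21.5663 g/kg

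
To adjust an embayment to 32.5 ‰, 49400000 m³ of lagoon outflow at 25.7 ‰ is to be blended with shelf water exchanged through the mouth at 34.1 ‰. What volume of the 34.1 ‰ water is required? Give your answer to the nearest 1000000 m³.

210000000 m³

Salt balance: 49,400,000×25.7 + V×34.1 = (49,400,000+V)×32.5
1,269,580,000 + 34.1V = 1,605,500,000 + 32.5V
335,920,000 = 1.6V
V = 209,950,000 m³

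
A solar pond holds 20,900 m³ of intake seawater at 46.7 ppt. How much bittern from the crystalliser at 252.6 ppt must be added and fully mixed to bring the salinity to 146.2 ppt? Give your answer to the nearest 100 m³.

Salt balance: 20,900×46.7 + V×252.6 = (20,900+V)×146.2
976,030 + 252.6V = 3,055,580 + 146.2V
2,079,550 = 106.4V
V = 19,544.64 m³

19500 m³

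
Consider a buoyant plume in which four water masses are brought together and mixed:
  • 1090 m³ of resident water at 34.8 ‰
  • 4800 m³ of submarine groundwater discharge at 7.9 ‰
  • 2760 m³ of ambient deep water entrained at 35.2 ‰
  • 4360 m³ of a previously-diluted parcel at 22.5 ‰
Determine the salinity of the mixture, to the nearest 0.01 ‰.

Total salt / total volume:
salt = 1,090×34.8 + 4,800×7.9 + 2,760×35.2 + 4,360×22.5 = 37,932 + 37,920 + 97,152 + 98,100 = 271,104
volume = 1,090 + 4,800 + 2,760 + 4,360 = 13,010 m³
S = 271,104 / 13,010 = 20.8381 ‰

20.84 ‰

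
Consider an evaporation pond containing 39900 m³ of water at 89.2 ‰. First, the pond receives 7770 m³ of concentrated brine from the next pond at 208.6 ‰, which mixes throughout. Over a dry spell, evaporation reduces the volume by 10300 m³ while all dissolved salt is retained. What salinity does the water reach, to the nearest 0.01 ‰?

After mixing: salt = 39,900×89.2 + 7,770×208.6 = 5,179,902; volume = 47,670 m³
After evaporation: salt unchanged = 5,179,902; volume = 47,670 − 10,300 = 37,370 m³
S = 5,179,902 / 37,370 = 138.6112 ‰

138.61 ‰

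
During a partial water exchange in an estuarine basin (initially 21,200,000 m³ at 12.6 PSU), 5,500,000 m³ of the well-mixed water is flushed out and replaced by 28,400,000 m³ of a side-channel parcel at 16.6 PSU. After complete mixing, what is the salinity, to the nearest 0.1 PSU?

15.2 PSU

Remaining after removal: 15,700,000 m³ at 12.6 PSU (salt = 197,820,000)
After addition: salt = 197,820,000 + 28,400,000×16.6 = 669,260,000; volume = 44,100,000 m³
S = 669,260,000 / 44,100,000 = 15.176 PSU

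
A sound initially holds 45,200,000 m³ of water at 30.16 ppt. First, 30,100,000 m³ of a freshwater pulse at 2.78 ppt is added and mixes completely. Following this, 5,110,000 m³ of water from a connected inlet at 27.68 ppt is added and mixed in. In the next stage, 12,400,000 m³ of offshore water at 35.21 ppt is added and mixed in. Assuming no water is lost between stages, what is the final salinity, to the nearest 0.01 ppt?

21.82 ppt

Weighted by volume,
Initial salt = 45,200,000×30.16 = 1,363,232,000
After stage 1: salt = 1,363,232,000 + 30,100,000×2.78 = 1,446,910,000; volume = 75,300,000 m³; S = 19.215 ppt
After stage 2: salt = 1,446,910,000 + 5,110,000×27.68 = 1,588,354,800; volume = 80,410,000 m³; S = 19.753 ppt
After stage 3: salt = 1,588,354,800 + 12,400,000×35.21 = 2,024,958,800; volume = 92,810,000 m³
S = 2,024,958,800 / 92,810,000 = 21.8183 ppt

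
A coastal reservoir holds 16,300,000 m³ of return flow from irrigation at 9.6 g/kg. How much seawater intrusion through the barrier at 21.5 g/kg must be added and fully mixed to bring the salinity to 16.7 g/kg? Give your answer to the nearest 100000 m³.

24100000 m³

Salt balance: 16,300,000×9.6 + V×21.5 = (16,300,000+V)×16.7
156,480,000 + 21.5V = 272,210,000 + 16.7V
115,730,000 = 4.8V
V = 24,110,416.67 m³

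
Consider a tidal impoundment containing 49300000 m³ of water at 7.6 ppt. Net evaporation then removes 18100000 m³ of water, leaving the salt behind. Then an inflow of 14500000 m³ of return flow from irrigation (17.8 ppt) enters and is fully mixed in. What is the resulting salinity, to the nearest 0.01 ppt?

13.85 ppt

After evaporation: salt = 49,300,000×7.6 = 374,680,000; volume = 49,300,000 − 18,100,000 = 31,200,000 m³
After mixing: salt = 374,680,000 + 14,500,000×17.8 = 632,780,000; volume = 31,200,000 + 14,500,000 = 45,700,000 m³
S = 632,780,000 / 45,700,000 = 13.8464 ppt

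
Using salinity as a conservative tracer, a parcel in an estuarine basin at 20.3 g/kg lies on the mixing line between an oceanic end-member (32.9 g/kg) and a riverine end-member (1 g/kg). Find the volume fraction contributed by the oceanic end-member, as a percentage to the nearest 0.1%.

60.5%

Let g be the oceanic fraction. Salt balance per unit volume:
g×32.9 + (1−g)×1 = 20.3
g = (20.3 − 1) / (32.9 − 1) = 19.3/31.9 = 0.605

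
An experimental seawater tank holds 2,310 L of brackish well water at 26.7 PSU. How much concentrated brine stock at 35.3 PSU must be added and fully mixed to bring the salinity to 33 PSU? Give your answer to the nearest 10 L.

6330 L

Salt balance: 2,310×26.7 + V×35.3 = (2,310+V)×33
61,677 + 35.3V = 76,230 + 33V
14,553 = 2.3V
V = 6,327.39 L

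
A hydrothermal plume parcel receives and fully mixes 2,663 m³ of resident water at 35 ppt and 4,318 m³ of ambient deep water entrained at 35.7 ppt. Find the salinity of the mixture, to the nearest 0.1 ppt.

By conservation of dissolved salt,
salt = 2,663×35 + 4,318×35.7 = 93,205 + 154,152.6 = 247,357.6
volume = 2,663 + 4,318 = 6,981 m³
S = 247,357.6 / 6,981 = 35.433 ppt

35.4 ppt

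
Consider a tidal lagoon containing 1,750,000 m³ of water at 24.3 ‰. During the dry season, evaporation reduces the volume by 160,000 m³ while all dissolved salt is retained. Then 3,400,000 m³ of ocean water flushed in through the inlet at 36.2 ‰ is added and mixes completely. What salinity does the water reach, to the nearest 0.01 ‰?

After evaporation: salt = 1,750,000×24.3 = 42,525,000; volume = 1,750,000 − 160,000 = 1,590,000 m³
After mixing: salt = 42,525,000 + 3,400,000×36.2 = 165,605,000; volume = 1,590,000 + 3,400,000 = 4,990,000 m³
S = 165,605,000 / 4,990,000 = 33.1874 ‰

33.19 ‰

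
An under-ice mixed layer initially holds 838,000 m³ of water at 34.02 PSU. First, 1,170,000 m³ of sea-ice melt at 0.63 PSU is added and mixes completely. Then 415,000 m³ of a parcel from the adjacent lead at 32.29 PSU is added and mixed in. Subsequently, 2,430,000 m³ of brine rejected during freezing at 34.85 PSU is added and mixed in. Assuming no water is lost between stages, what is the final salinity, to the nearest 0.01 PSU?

Total salt / total volume:
Initial salt = 838,000×34.02 = 28,508,760
After stage 1: salt = 28,508,760 + 1,170,000×0.63 = 29,245,860; volume = 2,008,000 m³; S = 14.565 PSU
After stage 2: salt = 29,245,860 + 415,000×32.29 = 42,646,210; volume = 2,423,000 m³; S = 17.601 PSU
After stage 3: salt = 42,646,210 + 2,430,000×34.85 = 127,331,710; volume = 4,853,000 m³
S = 127,331,710 / 4,853,000 = 26.2377 PSU

26.24 PSU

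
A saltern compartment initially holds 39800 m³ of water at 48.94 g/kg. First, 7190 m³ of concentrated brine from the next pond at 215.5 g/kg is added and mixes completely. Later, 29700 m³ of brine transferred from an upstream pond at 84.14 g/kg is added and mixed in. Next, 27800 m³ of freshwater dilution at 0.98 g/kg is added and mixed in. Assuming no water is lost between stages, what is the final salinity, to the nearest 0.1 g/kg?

57.6 g/kg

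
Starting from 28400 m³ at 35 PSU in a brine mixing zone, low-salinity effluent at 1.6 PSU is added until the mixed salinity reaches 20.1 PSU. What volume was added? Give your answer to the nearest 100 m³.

22900 m³

Salt balance: 28,400×35 + V×1.6 = (28,400+V)×20.1
994,000 + 1.6V = 570,840 + 20.1V
423,160 = 18.5V
V = 22,873.51 m³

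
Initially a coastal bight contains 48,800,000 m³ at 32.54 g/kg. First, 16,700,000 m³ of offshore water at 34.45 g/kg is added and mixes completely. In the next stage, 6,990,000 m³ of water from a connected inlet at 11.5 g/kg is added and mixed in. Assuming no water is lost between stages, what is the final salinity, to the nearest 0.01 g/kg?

30.95 g/kg

Weighted by volume,
Initial salt = 48,800,000×32.54 = 1,587,952,000
After stage 1: salt = 1,587,952,000 + 16,700,000×34.45 = 2,163,267,000; volume = 65,500,000 m³; S = 33.027 g/kg
After stage 2: salt = 2,163,267,000 + 6,990,000×11.5 = 2,243,652,000; volume = 72,490,000 m³
S = 2,243,652,000 / 72,490,000 = 30.9512 g/kg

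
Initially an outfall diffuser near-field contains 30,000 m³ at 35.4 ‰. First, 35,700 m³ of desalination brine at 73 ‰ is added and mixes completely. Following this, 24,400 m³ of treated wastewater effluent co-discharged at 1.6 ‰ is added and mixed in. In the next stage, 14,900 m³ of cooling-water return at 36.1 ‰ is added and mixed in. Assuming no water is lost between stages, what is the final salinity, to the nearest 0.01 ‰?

40.43 ‰

Salt balance:
Initial salt = 30,000×35.4 = 1,062,000
After stage 1: salt = 1,062,000 + 35,700×73 = 3,668,100; volume = 65,700 m³; S = 55.831 ‰
After stage 2: salt = 3,668,100 + 24,400×1.6 = 3,707,140; volume = 90,100 m³; S = 41.145 ‰
After stage 3: salt = 3,707,140 + 14,900×36.1 = 4,245,030; volume = 105,000 m³
S = 4,245,030 / 105,000 = 40.4289 ‰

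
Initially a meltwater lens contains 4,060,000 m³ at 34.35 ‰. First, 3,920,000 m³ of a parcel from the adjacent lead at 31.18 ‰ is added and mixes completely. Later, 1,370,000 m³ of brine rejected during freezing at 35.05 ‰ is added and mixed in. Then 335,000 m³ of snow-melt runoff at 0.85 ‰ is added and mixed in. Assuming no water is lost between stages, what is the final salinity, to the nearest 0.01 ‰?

32.01 ‰

Salt balance:
Initial salt = 4,060,000×34.35 = 139,461,000
After stage 1: salt = 139,461,000 + 3,920,000×31.18 = 261,686,600; volume = 7,980,000 m³; S = 32.793 ‰
After stage 2: salt = 261,686,600 + 1,370,000×35.05 = 309,705,100; volume = 9,350,000 m³; S = 33.124 ‰
After stage 3: salt = 309,705,100 + 335,000×0.85 = 309,989,850; volume = 9,685,000 m³
S = 309,989,850 / 9,685,000 = 32.0072 ‰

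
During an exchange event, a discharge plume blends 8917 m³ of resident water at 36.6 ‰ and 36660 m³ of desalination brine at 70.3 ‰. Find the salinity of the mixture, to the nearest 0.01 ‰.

63.71 ‰

By conservation of dissolved salt,
salt = 8,917×36.6 + 36,660×70.3 = 326,362.2 + 2,577,198 = 2,903,560.2
volume = 8,917 + 36,660 = 45,577 m³
S = 2,903,560.2 / 45,577 = 63.7067 ‰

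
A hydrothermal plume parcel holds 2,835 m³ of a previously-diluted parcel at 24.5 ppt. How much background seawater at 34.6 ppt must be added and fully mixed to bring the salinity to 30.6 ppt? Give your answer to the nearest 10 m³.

4320 m³

Salt balance: 2,835×24.5 + V×34.6 = (2,835+V)×30.6
69,457.5 + 34.6V = 86,751 + 30.6V
17,293.5 = 4V
V = 4,323.38 m³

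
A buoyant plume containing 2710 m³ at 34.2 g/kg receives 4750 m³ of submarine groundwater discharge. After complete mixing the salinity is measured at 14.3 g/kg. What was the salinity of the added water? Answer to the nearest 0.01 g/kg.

Salt balance: 2,710×34.2 + 4,750×S = 7,460×14.3
92,682 + 4,750·S = 106,678
S = (106,678 − 92,682) / 4,750 = 2.9465 g/kg

2.95 g/kg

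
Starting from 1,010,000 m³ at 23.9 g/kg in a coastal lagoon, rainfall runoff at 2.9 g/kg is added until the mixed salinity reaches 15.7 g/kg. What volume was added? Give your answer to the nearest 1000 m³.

Salt balance: 1,010,000×23.9 + V×2.9 = (1,010,000+V)×15.7
24,139,000 + 2.9V = 15,857,000 + 15.7V
8,282,000 = 12.8V
V = 647,031.25 m³

647000 m³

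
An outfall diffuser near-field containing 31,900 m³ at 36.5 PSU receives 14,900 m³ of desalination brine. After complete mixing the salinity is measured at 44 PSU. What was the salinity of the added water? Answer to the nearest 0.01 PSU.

60.06 PSU

Salt balance: 31,900×36.5 + 14,900×S = 46,800×44
1,164,350 + 14,900·S = 2,059,200
S = (2,059,200 − 1,164,350) / 14,900 = 60.057 PSU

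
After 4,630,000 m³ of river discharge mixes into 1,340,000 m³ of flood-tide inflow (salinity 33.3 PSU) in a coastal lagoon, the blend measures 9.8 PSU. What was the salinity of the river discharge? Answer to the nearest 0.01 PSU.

3.00 PSU

Salt balance: 1,340,000×33.3 + 4,630,000×S = 5,970,000×9.8
44,622,000 + 4,630,000·S = 58,506,000
S = (58,506,000 − 44,622,000) / 4,630,000 = 2.9987 PSU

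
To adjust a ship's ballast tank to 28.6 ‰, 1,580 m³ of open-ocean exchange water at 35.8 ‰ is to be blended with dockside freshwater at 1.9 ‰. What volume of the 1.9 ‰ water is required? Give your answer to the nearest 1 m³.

Salt balance: 1,580×35.8 + V×1.9 = (1,580+V)×28.6
56,564 + 1.9V = 45,188 + 28.6V
11,376 = 26.7V
V = 426.07 m³

426 m³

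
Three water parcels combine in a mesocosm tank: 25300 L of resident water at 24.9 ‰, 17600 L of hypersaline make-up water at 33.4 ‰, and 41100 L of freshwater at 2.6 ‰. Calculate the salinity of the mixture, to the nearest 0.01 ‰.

Salt balance:
salt = 25,300×24.9 + 17,600×33.4 + 41,100×2.6 = 629,970 + 587,840 + 106,860 = 1,324,670
volume = 25,300 + 17,600 + 41,100 = 84,000 L
S = 1,324,670 / 84,000 = 15.7699 ‰

15.77 ‰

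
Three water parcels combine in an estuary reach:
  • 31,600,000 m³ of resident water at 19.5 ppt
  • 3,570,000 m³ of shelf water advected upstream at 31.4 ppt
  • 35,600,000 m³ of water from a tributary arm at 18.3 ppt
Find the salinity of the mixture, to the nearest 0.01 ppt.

By conservation of dissolved salt,
salt = 31,600,000×19.5 + 3,570,000×31.4 + 35,600,000×18.3 = 616,200,000 + 112,098,000 + 651,480,000 = 1,379,778,000
volume = 31,600,000 + 3,570,000 + 35,600,000 = 70,770,000 m³
S = 1,379,778,000 / 70,770,000 = 19.4967 ppt

19.50 ppt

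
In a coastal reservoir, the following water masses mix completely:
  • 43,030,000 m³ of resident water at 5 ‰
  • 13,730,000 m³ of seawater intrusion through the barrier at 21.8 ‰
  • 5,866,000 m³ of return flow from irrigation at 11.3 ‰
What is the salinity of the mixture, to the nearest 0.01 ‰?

Weighted by volume,
salt = 43,030,000×5 + 13,730,000×21.8 + 5,866,000×11.3 = 215,150,000 + 299,314,000 + 66,285,800 = 580,749,800
volume = 43,030,000 + 13,730,000 + 5,866,000 = 62,626,000 m³
S = 580,749,800 / 62,626,000 = 9.2733 ‰

9.27 ‰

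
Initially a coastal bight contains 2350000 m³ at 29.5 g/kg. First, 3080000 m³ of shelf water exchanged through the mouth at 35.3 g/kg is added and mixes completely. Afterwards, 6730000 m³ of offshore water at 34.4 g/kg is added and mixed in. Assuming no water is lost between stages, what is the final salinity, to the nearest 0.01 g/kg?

Total salt / total volume:
Initial salt = 2,350,000×29.5 = 69,325,000
After stage 1: salt = 69,325,000 + 3,080,000×35.3 = 178,049,000; volume = 5,430,000 m³; S = 32.79 g/kg
After stage 2: salt = 178,049,000 + 6,730,000×34.4 = 409,561,000; volume = 12,160,000 m³
S = 409,561,000 / 12,160,000 = 33.681 g/kg

33.68 g/kg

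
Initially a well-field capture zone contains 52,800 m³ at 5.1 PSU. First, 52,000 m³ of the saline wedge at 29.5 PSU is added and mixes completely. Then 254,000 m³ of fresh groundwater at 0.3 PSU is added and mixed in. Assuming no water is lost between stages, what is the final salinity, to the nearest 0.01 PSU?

Mass of salt is conserved:
Initial salt = 52,800×5.1 = 269,280
After stage 1: salt = 269,280 + 52,000×29.5 = 1,803,280; volume = 104,800 m³; S = 17.207 PSU
After stage 2: salt = 1,803,280 + 254,000×0.3 = 1,879,480; volume = 358,800 m³
S = 1,879,480 / 358,800 = 5.2382 PSU

5.24 PSU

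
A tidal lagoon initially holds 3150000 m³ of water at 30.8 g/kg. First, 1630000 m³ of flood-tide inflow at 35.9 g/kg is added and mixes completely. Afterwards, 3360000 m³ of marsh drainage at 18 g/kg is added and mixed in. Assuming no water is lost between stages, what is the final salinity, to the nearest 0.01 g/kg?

26.54 g/kg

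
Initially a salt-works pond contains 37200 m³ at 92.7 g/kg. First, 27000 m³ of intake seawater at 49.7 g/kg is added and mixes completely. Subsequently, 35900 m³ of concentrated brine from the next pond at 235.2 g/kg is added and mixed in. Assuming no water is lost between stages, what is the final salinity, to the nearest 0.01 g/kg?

By conservation of dissolved salt,
Initial salt = 37,200×92.7 = 3,448,440
After stage 1: salt = 3,448,440 + 27,000×49.7 = 4,790,340; volume = 64,200 m³; S = 74.616 g/kg
After stage 2: salt = 4,790,340 + 35,900×235.2 = 13,234,020; volume = 100,100 m³
S = 13,234,020 / 100,100 = 132.208 g/kg

132.21 g/kg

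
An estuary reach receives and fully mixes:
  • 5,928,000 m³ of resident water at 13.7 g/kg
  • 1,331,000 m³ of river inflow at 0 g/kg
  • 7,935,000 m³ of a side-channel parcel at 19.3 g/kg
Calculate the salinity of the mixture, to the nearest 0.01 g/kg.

15.42 g/kg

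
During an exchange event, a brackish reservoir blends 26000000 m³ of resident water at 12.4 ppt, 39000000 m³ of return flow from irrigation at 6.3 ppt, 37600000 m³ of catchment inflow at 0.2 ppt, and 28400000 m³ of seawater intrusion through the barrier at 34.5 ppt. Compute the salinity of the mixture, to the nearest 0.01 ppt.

11.87 ppt

Total salt / total volume:
salt = 26,000,000×12.4 + 39,000,000×6.3 + 37,600,000×0.2 + 28,400,000×34.5 = 322,400,000 + 245,700,000 + 7,520,000 + 979,800,000 = 1,555,420,000
volume = 26,000,000 + 39,000,000 + 37,600,000 + 28,400,000 = 131,000,000 m³
S = 1,555,420,000 / 131,000,000 = 11.8734 ppt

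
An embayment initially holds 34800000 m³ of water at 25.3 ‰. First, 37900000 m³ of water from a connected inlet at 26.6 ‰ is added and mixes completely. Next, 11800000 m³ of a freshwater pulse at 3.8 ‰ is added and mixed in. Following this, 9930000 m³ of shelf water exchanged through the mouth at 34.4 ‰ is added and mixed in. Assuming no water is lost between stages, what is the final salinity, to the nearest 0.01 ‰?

Conserving salt mass:
Initial salt = 34,800,000×25.3 = 880,440,000
After stage 1: salt = 880,440,000 + 37,900,000×26.6 = 1,888,580,000; volume = 72,700,000 m³; S = 25.978 ‰
After stage 2: salt = 1,888,580,000 + 11,800,000×3.8 = 1,933,420,000; volume = 84,500,000 m³; S = 22.881 ‰
After stage 3: salt = 1,933,420,000 + 9,930,000×34.4 = 2,275,012,000; volume = 94,430,000 m³
S = 2,275,012,000 / 94,430,000 = 24.092 ‰

24.09 ‰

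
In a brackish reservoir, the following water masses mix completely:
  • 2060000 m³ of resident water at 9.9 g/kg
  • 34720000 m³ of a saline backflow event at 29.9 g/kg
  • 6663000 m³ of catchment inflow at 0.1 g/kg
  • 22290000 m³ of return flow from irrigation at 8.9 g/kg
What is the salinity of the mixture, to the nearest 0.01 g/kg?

19.13 g/kg

By conservation of dissolved salt,
salt = 2,060,000×9.9 + 34,720,000×29.9 + 6,663,000×0.1 + 22,290,000×8.9 = 20,394,000 + 1,038,128,000 + 666,300 + 198,381,000 = 1,257,569,300
volume = 2,060,000 + 34,720,000 + 6,663,000 + 22,290,000 = 65,733,000 m³
S = 1,257,569,300 / 65,733,000 = 19.1315 g/kg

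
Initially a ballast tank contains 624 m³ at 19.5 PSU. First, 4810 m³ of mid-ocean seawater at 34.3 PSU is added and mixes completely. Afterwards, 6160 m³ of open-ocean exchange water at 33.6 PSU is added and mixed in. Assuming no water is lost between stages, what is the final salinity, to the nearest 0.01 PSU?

33.13 PSU

By conservation of dissolved salt,
Initial salt = 624×19.5 = 12,168
After stage 1: salt = 12,168 + 4,810×34.3 = 177,151; volume = 5,434 m³; S = 32.6 PSU
After stage 2: salt = 177,151 + 6,160×33.6 = 384,127; volume = 11,594 m³
S = 384,127 / 11,594 = 33.1315 PSU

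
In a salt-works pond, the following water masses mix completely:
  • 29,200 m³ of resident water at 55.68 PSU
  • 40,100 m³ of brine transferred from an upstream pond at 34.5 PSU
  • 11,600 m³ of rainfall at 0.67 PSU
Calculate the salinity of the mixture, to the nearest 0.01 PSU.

Total salt / total volume:
salt = 29,200×55.68 + 40,100×34.5 + 11,600×0.67 = 1,625,856 + 1,383,450 + 7,772 = 3,017,078
volume = 29,200 + 40,100 + 11,600 = 80,900 m³
S = 3,017,078 / 80,900 = 37.2939 PSU

37.29 PSU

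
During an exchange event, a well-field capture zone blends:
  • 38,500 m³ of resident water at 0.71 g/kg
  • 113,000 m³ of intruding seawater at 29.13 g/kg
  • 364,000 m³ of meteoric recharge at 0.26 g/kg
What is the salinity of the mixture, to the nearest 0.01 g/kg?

Weighted by volume,
salt = 38,500×0.71 + 113,000×29.13 + 364,000×0.26 = 27,335 + 3,291,690 + 94,640 = 3,413,665
volume = 38,500 + 113,000 + 364,000 = 515,500 m³
S = 3,413,665 / 515,500 = 6.622 g/kg

6.62 g/kg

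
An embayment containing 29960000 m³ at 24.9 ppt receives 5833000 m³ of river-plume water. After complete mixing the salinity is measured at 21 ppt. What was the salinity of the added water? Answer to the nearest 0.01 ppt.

0.97 ppt

Salt balance: 29,960,000×24.9 + 5,833,000×S = 35,793,000×21
746,004,000 + 5,833,000·S = 751,653,000
S = (751,653,000 − 746,004,000) / 5,833,000 = 0.9685 ppt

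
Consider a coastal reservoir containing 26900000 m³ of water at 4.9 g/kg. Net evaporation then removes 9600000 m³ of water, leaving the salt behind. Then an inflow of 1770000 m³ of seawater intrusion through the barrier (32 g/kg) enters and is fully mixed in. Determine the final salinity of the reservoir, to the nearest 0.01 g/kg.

9.88 g/kg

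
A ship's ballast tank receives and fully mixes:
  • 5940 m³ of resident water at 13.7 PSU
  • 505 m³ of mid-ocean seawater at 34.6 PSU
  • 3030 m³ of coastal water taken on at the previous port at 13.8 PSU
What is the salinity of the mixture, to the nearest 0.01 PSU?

14.85 PSU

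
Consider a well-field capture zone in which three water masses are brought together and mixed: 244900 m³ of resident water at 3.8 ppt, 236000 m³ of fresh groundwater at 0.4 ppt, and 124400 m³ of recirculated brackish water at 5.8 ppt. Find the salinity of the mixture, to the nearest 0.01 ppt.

2.89 ppt

Mass of salt is conserved:
salt = 244,900×3.8 + 236,000×0.4 + 124,400×5.8 = 930,620 + 94,400 + 721,520 = 1,746,540
volume = 244,900 + 236,000 + 124,400 = 605,300 m³
S = 1,746,540 / 605,300 = 2.8854 ppt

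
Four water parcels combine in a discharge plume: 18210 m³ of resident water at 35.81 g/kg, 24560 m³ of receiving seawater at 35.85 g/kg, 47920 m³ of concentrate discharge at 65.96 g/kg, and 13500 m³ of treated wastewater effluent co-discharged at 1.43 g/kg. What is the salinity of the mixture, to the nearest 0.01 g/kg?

45.23 g/kg

Weighted by volume,
salt = 18,210×35.81 + 24,560×35.85 + 47,920×65.96 + 13,500×1.43 = 652,100.1 + 880,476 + 3,160,803.2 + 19,305 = 4,712,684.3
volume = 18,210 + 24,560 + 47,920 + 13,500 = 104,190 m³
S = 4,712,684.3 / 104,190 = 45.2316 g/kg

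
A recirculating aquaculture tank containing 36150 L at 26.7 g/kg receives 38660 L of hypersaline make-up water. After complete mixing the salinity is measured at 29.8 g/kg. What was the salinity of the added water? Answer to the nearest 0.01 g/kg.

32.70 g/kg

Salt balance: 36,150×26.7 + 38,660×S = 74,810×29.8
965,205 + 38,660·S = 2,229,338
S = (2,229,338 − 965,205) / 38,660 = 32.6987 g/kg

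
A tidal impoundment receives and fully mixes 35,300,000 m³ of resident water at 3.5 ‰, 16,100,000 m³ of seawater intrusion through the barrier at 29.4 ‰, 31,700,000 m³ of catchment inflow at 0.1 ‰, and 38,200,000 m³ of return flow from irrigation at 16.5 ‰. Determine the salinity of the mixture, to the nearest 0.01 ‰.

10.14 ‰

Mass of salt is conserved:
salt = 35,300,000×3.5 + 16,100,000×29.4 + 31,700,000×0.1 + 38,200,000×16.5 = 123,550,000 + 473,340,000 + 3,170,000 + 630,300,000 = 1,230,360,000
volume = 35,300,000 + 16,100,000 + 31,700,000 + 38,200,000 = 121,300,000 m³
S = 1,230,360,000 / 121,300,000 = 10.1431 ‰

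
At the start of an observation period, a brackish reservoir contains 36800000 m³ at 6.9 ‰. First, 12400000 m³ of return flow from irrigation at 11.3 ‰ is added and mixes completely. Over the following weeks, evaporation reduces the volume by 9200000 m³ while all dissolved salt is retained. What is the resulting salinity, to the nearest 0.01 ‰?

9.85 ‰

After mixing: salt = 36,800,000×6.9 + 12,400,000×11.3 = 394,040,000; volume = 49,200,000 m³
After evaporation: salt unchanged = 394,040,000; volume = 49,200,000 − 9,200,000 = 40,000,000 m³
S = 394,040,000 / 40,000,000 = 9.851 ‰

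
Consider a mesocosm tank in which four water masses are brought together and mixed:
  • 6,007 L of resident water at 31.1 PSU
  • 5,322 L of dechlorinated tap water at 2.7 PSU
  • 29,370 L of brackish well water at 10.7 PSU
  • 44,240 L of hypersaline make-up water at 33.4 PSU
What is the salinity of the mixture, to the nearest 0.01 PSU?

23.46 PSU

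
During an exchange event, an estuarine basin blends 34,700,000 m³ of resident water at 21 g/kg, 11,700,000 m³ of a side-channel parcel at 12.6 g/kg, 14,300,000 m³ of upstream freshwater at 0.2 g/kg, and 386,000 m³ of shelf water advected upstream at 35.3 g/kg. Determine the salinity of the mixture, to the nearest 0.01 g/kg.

14.61 g/kg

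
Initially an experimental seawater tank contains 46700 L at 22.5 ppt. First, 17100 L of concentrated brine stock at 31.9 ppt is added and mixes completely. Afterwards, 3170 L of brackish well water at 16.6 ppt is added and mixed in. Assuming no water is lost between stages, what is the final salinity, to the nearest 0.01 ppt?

By conservation of dissolved salt,
Initial salt = 46,700×22.5 = 1,050,750
After stage 1: salt = 1,050,750 + 17,100×31.9 = 1,596,240; volume = 63,800 L; S = 25.019 ppt
After stage 2: salt = 1,596,240 + 3,170×16.6 = 1,648,862; volume = 66,970 L
S = 1,648,862 / 66,970 = 24.6209 ppt

24.62 ppt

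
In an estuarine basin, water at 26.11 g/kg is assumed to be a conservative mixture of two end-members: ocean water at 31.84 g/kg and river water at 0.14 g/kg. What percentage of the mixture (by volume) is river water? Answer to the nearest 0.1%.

Let f be the freshwater fraction. Salt balance per unit volume:
f×0.14 + (1−f)×31.84 = 26.11
f = (31.84 − 26.11) / (31.84 − 0.14) = 5.73/31.7 = 0.1808

18.1%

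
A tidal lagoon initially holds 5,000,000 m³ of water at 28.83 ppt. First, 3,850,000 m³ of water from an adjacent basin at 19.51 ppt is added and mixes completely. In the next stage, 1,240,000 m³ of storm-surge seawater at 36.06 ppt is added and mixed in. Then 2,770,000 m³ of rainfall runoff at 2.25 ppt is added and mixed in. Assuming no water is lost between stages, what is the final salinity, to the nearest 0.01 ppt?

Conserving salt mass:
Initial salt = 5,000,000×28.83 = 144,150,000
After stage 1: salt = 144,150,000 + 3,850,000×19.51 = 219,263,500; volume = 8,850,000 m³; S = 24.776 ppt
After stage 2: salt = 219,263,500 + 1,240,000×36.06 = 263,977,900; volume = 10,090,000 m³; S = 26.162 ppt
After stage 3: salt = 263,977,900 + 2,770,000×2.25 = 270,210,400; volume = 12,860,000 m³
S = 270,210,400 / 12,860,000 = 21.0117 ppt

21.01 ppt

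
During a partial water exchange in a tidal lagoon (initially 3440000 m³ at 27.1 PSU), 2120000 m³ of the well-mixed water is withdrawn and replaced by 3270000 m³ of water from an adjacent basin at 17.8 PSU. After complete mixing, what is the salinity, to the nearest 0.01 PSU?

Remaining after removal: 1,320,000 m³ at 27.1 PSU (salt = 35,772,000)
After addition: salt = 35,772,000 + 3,270,000×17.8 = 93,978,000; volume = 4,590,000 m³
S = 93,978,000 / 4,590,000 = 20.4745 PSU

20.47 PSU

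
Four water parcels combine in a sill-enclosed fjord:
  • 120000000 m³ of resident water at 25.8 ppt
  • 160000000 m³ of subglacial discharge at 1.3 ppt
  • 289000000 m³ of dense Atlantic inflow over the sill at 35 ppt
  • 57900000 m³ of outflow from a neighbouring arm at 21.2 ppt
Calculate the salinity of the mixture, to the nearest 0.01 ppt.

23.36 ppt

Weighted by volume,
salt = 120,000,000×25.8 + 160,000,000×1.3 + 289,000,000×35 + 57,900,000×21.2 = 3,096,000,000 + 208,000,000 + 10,115,000,000 + 1,227,480,000 = 14,646,480,000
volume = 120,000,000 + 160,000,000 + 289,000,000 + 57,900,000 = 626,900,000 m³
S = 14,646,480,000 / 626,900,000 = 23.3633 ppt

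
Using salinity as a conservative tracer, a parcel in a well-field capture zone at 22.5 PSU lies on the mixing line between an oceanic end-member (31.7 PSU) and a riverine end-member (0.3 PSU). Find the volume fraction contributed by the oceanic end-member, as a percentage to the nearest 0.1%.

70.7%

Let g be the oceanic fraction. Salt balance per unit volume:
g×31.7 + (1−g)×0.3 = 22.5
g = (22.5 − 0.3) / (31.7 − 0.3) = 22.2/31.4 = 0.707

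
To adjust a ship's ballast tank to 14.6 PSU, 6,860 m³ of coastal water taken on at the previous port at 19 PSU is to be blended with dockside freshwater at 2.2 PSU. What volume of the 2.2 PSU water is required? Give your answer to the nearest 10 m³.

2430 m³

Salt balance: 6,860×19 + V×2.2 = (6,860+V)×14.6
130,340 + 2.2V = 100,156 + 14.6V
30,184 = 12.4V
V = 2,434.19 m³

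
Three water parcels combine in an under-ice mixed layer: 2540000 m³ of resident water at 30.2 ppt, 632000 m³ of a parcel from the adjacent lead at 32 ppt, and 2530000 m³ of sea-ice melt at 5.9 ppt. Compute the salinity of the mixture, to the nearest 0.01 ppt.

Mass of salt is conserved:
salt = 2,540,000×30.2 + 632,000×32 + 2,530,000×5.9 = 76,708,000 + 20,224,000 + 14,927,000 = 111,859,000
volume = 2,540,000 + 632,000 + 2,530,000 = 5,702,000 m³
S = 111,859,000 / 5,702,000 = 19.6175 ppt

19.62 ppt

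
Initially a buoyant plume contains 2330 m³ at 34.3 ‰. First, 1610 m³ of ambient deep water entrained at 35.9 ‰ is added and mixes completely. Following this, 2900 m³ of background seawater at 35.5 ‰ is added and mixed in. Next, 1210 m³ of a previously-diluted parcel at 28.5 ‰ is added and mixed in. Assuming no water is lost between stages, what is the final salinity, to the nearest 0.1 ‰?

34.2 ‰

Weighted by volume,
Initial salt = 2,330×34.3 = 79,919
After stage 1: salt = 79,919 + 1,610×35.9 = 137,718; volume = 3,940 m³; S = 34.954 ‰
After stage 2: salt = 137,718 + 2,900×35.5 = 240,668; volume = 6,840 m³; S = 35.185 ‰
After stage 3: salt = 240,668 + 1,210×28.5 = 275,153; volume = 8,050 m³
S = 275,153 / 8,050 = 34.1805 ‰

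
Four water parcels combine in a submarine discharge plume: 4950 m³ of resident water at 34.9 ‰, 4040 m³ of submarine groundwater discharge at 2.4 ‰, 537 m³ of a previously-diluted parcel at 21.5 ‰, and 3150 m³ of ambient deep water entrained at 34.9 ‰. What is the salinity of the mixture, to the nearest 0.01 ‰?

23.98 ‰

Salt balance:
salt = 4,950×34.9 + 4,040×2.4 + 537×21.5 + 3,150×34.9 = 172,755 + 9,696 + 11,545.5 + 109,935 = 303,931.5
volume = 4,950 + 4,040 + 537 + 3,150 = 12,677 m³
S = 303,931.5 / 12,677 = 23.975 ‰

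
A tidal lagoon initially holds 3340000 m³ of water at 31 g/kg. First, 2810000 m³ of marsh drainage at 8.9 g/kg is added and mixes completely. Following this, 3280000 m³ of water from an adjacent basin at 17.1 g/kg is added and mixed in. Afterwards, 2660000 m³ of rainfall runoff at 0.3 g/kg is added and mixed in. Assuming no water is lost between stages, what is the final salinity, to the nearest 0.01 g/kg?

15.34 g/kg

Salt balance:
Initial salt = 3,340,000×31 = 103,540,000
After stage 1: salt = 103,540,000 + 2,810,000×8.9 = 128,549,000; volume = 6,150,000 m³; S = 20.902 g/kg
After stage 2: salt = 128,549,000 + 3,280,000×17.1 = 184,637,000; volume = 9,430,000 m³; S = 19.58 g/kg
After stage 3: salt = 184,637,000 + 2,660,000×0.3 = 185,435,000; volume = 12,090,000 m³
S = 185,435,000 / 12,090,000 = 15.3379 g/kg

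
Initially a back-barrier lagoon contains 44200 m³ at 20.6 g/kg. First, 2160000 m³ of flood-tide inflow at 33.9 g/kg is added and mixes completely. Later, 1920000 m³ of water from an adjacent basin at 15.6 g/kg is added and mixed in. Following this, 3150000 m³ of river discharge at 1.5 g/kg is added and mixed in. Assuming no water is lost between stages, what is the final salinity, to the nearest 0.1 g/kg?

15.0 g/kg

Conserving salt mass:
Initial salt = 44,200×20.6 = 910,520
After stage 1: salt = 910,520 + 2,160,000×33.9 = 74,134,520; volume = 2,204,200 m³; S = 33.633 g/kg
After stage 2: salt = 74,134,520 + 1,920,000×15.6 = 104,086,520; volume = 4,124,200 m³; S = 25.238 g/kg
After stage 3: salt = 104,086,520 + 3,150,000×1.5 = 108,811,520; volume = 7,274,200 m³
S = 108,811,520 / 7,274,200 = 14.9586 g/kg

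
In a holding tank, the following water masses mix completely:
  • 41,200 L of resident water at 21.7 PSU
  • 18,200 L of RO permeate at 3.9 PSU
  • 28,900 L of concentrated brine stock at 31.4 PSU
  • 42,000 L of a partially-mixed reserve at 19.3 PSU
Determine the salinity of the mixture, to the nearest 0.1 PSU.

20.6 PSU

Total salt / total volume:
salt = 41,200×21.7 + 18,200×3.9 + 28,900×31.4 + 42,000×19.3 = 894,040 + 70,980 + 907,460 + 810,600 = 2,683,080
volume = 41,200 + 18,200 + 28,900 + 42,000 = 130,300 L
S = 2,683,080 / 130,300 = 20.592 PSU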